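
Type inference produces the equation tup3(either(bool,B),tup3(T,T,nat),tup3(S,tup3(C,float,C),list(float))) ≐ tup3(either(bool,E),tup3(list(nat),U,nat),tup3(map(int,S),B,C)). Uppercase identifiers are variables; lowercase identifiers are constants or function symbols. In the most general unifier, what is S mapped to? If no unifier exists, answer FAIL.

FAIL

Decompose tup3/3: either(bool,B) ≐ either(bool,E),  tup3(T,T,nat) ≐ tup3(list(nat),U,nat),  tup3(S,tup3(C,float,C),list(float)) ≐ tup3(map(int,S),B,C).
Decompose either/2: bool ≐ bool,  B ≐ E.
Delete trivial equation bool ≐ bool.
Bind B := E; substituting into the one remaining equation that mentions B gives: tup3(S,tup3(C,float,C),list(float)) ≐ tup3(map(int,S),E,C).
Decompose tup3/3: T ≐ list(nat),  T ≐ U,  nat ≐ nat.
Bind T := list(nat); substituting into the one remaining equation that mentions T gives: list(nat) ≐ U.
Bind U := list(nat); no other remaining equation mentions U.
Delete trivial equation nat ≐ nat.
Decompose tup3/3: S ≐ map(int,S),  tup3(C,float,C) ≐ E,  list(float) ≐ C.
Occurs check fails: S occurs in map(int,S); the equation S ≐ map(int,S) has no finite solution.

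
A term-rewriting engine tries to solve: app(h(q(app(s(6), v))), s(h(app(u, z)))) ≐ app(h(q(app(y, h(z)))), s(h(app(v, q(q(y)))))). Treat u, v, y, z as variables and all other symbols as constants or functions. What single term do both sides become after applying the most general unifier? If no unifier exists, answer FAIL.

app(h(q(app(s(6), h(q(q(s(6))))))), s(h(app(h(q(q(s(6)))), q(q(s(6)))))))

Decompose app/2: h(q(app(s(6), v))) ≐ h(q(app(y, h(z)))),  s(h(app(u, z))) ≐ s(h(app(v, q(q(y))))).
Decompose h/1: q(app(s(6), v)) ≐ q(app(y, h(z))).
Decompose q/1: app(s(6), v) ≐ app(y, h(z)).
Decompose app/2: s(6) ≐ y,  v ≐ h(z).
Bind y := s(6); substituting into the one remaining equation that mentions y gives: s(h(app(u, z))) ≐ s(h(app(v, q(q(s(6)))))).
Bind v := h(z); substituting into the remaining equation gives: s(h(app(u, z))) ≐ s(h(app(h(z), q(q(s(6)))))).
Decompose s/1: h(app(u, z)) ≐ h(app(h(z), q(q(s(6))))).
Decompose h/1: app(u, z) ≐ app(h(z), q(q(s(6)))).
Decompose app/2: u ≐ h(z),  z ≐ q(q(s(6))).
Bind u := h(z); no other remaining equation mentions u.
Bind z := q(q(s(6))). Substituting into the earlier bindings gives v := h(q(q(s(6)))), u := h(q(q(s(6)))).
Applying the MGU to either side gives app(h(q(app(s(6), h(q(q(s(6))))))), s(h(app(h(q(q(s(6)))), q(q(s(6))))))).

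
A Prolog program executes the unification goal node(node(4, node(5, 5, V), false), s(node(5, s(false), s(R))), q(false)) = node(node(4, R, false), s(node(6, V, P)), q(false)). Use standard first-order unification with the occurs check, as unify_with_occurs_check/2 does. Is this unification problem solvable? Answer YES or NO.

NO

Decompose node/3: node(4, node(5, 5, V), false) = node(4, R, false),  s(node(5, s(false), s(R))) = s(node(6, V, P)),  q(false) = q(false).
Decompose node/3: 4 = 4,  node(5, 5, V) = R,  false = false.
Delete trivial equation 4 = 4.
Bind R := node(5, 5, V); substituting into the one remaining equation that mentions R gives: s(node(5, s(false), s(node(5, 5, V)))) = s(node(6, V, P)).
Delete trivial equation false = false.
Decompose s/1: node(5, s(false), s(node(5, 5, V))) = node(6, V, P).
Decompose node/3: 5 = 6,  s(false) = V,  s(node(5, 5, V)) = P.
Clash: constants 5 and 6 differ; no unifier exists.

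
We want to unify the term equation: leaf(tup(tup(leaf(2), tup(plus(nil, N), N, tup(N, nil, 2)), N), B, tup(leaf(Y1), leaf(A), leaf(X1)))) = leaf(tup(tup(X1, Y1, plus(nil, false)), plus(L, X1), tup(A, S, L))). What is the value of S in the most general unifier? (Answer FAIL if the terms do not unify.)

Decompose leaf/1: tup(tup(leaf(2), tup(plus(nil, N), N, tup(N, nil, 2)), N), B, tup(leaf(Y1), leaf(A), leaf(X1))) = tup(tup(X1, Y1, plus(nil, false)), plus(L, X1), tup(A, S, L)).
Decompose tup/3: tup(leaf(2), tup(plus(nil, N), N, tup(N, nil, 2)), N) = tup(X1, Y1, plus(nil, false)),  B = plus(L, X1),  tup(leaf(Y1), leaf(A), leaf(X1)) = tup(A, S, L).
Decompose tup/3: leaf(2) = X1,  tup(plus(nil, N), N, tup(N, nil, 2)) = Y1,  N = plus(nil, false).
Bind X1 := leaf(2); substituting into the 2 remaining equations that mention X1 gives: B = plus(L, leaf(2)),  tup(leaf(Y1), leaf(A), leaf(leaf(2))) = tup(A, S, L).
Bind Y1 := tup(plus(nil, N), N, tup(N, nil, 2)); substituting into the one remaining equation that mentions Y1 gives: tup(leaf(tup(plus(nil, N), N, tup(N, nil, 2))), leaf(A), leaf(leaf(2))) = tup(A, S, L).
Bind N := plus(nil, false); substituting into the one remaining equation that mentions N gives: tup(leaf(tup(plus(nil, plus(nil, false)), plus(nil, false), tup(plus(nil, false), nil, 2))), leaf(A), leaf(leaf(2))) = tup(A, S, L). Substituting into the earlier binding gives Y1 := tup(plus(nil, plus(nil, false)), plus(nil, false), tup(plus(nil, false), nil, 2)).
Bind B := plus(L, leaf(2)); no other remaining equation mentions B.
Decompose tup/3: leaf(tup(plus(nil, plus(nil, false)), plus(nil, false), tup(plus(nil, false), nil, 2))) = A,  leaf(A) = S,  leaf(leaf(2)) = L.
Bind A := leaf(tup(plus(nil, plus(nil, false)), plus(nil, false), tup(plus(nil, false), nil, 2))); substituting into the one remaining equation that mentions A gives: leaf(leaf(tup(plus(nil, plus(nil, false)), plus(nil, false), tup(plus(nil, false), nil, 2)))) = S.
Bind S := leaf(leaf(tup(plus(nil, plus(nil, false)), plus(nil, false), tup(plus(nil, false), nil, 2)))); no other remaining equation mentions S.
Bind L := leaf(leaf(2)). Substituting into the earlier binding gives B := plus(leaf(leaf(2)), leaf(2)).
MGU = { X1 -> leaf(2), Y1 -> tup(plus(nil, plus(nil, false)), plus(nil, false), tup(plus(nil, false), nil, 2)), N -> plus(nil, false), B -> plus(leaf(leaf(2)), leaf(2)), A -> leaf(tup(plus(nil, plus(nil, false)), plus(nil, false), tup(plus(nil, false), nil, 2))), S -> leaf(leaf(tup(plus(nil, plus(nil, false)), plus(nil, false), tup(plus(nil, false), nil, 2)))), L -> leaf(leaf(2)) }, so S -> leaf(leaf(tup(plus(nil, plus(nil, false)), plus(nil, false), tup(plus(nil, false), nil, 2)))).

leaf(leaf(tup(plus(nil, plus(nil, false)), plus(nil, false), tup(plus(nil, false), nil, 2))))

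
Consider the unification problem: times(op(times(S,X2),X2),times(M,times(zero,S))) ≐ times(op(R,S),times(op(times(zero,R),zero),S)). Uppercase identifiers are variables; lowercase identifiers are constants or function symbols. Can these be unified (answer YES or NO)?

Decompose times/2: op(times(S,X2),X2) ≐ op(R,S),  times(M,times(zero,S)) ≐ times(op(times(zero,R),zero),S).
Decompose op/2: times(S,X2) ≐ R,  X2 ≐ S.
Bind R := times(S,X2); substituting into the one remaining equation that mentions R gives: times(M,times(zero,S)) ≐ times(op(times(zero,times(S,X2)),zero),S).
Bind X2 := S; substituting into the remaining equation gives: times(M,times(zero,S)) ≐ times(op(times(zero,times(S,S)),zero),S). Substituting into the earlier binding gives R := times(S,S).
Decompose times/2: M ≐ op(times(zero,times(S,S)),zero),  times(zero,S) ≐ S.
Bind M := op(times(zero,times(S,S)),zero); no other remaining equation mentions M.
Occurs check fails: S occurs in times(zero,S); the equation S ≐ times(zero,S) has no finite solution.

NO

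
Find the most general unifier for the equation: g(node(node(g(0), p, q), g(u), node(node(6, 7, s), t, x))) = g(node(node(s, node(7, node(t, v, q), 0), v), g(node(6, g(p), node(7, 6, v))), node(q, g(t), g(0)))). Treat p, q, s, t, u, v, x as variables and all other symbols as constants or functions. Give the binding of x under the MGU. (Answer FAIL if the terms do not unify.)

Decompose g/1: node(node(g(0), p, q), g(u), node(node(6, 7, s), t, x)) = node(node(s, node(7, node(t, v, q), 0), v), g(node(6, g(p), node(7, 6, v))), node(q, g(t), g(0))).
Decompose node/3: node(g(0), p, q) = node(s, node(7, node(t, v, q), 0), v),  g(u) = g(node(6, g(p), node(7, 6, v))),  node(node(6, 7, s), t, x) = node(q, g(t), g(0)).
Decompose node/3: g(0) = s,  p = node(7, node(t, v, q), 0),  q = v.
Bind s := g(0); substituting into the one remaining equation that mentions s gives: node(node(6, 7, g(0)), t, x) = node(q, g(t), g(0)).
Bind p := node(7, node(t, v, q), 0); substituting into the one remaining equation that mentions p gives: g(u) = g(node(6, g(node(7, node(t, v, q), 0)), node(7, 6, v))).
Bind q := v; substituting into the remaining equations gives: g(u) = g(node(6, g(node(7, node(t, v, v), 0)), node(7, 6, v))),  node(node(6, 7, g(0)), t, x) = node(v, g(t), g(0)). Substituting into the earlier binding gives p := node(7, node(t, v, v), 0).
Decompose g/1: u = node(6, g(node(7, node(t, v, v), 0)), node(7, 6, v)).
Bind u := node(6, g(node(7, node(t, v, v), 0)), node(7, 6, v)); no other remaining equation mentions u.
Decompose node/3: node(6, 7, g(0)) = v,  t = g(t),  x = g(0).
Bind v := node(6, 7, g(0)); no other remaining equation mentions v. Substituting into the earlier bindings gives p := node(7, node(t, node(6, 7, g(0)), node(6, 7, g(0))), 0), q := node(6, 7, g(0)), u := node(6, g(node(7, node(t, node(6, 7, g(0)), node(6, 7, g(0))), 0)), node(7, 6, node(6, 7, g(0)))).
Occurs check fails: t occurs in g(t); the equation t = g(t) has no finite solution.

FAIL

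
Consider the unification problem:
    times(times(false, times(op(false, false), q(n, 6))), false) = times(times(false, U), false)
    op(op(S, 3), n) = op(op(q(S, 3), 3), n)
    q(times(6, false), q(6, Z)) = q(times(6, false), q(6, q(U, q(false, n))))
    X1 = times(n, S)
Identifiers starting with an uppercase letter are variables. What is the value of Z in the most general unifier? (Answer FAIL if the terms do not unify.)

FAIL

Decompose times/2: times(false, times(op(false, false), q(n, 6))) = times(false, U),  false = false.
Decompose times/2: false = false,  times(op(false, false), q(n, 6)) = U.
Delete trivial equation false = false.
Bind U := times(op(false, false), q(n, 6)); substituting into the one remaining equation that mentions U gives: q(times(6, false), q(6, Z)) = q(times(6, false), q(6, q(times(op(false, false), q(n, 6)), q(false, n)))).
Delete trivial equation false = false.
Decompose op/2: op(S, 3) = op(q(S, 3), 3),  n = n.
Decompose op/2: S = q(S, 3),  3 = 3.
Occurs check fails: S occurs in q(S, 3); the equation S = q(S, 3) has no finite solution.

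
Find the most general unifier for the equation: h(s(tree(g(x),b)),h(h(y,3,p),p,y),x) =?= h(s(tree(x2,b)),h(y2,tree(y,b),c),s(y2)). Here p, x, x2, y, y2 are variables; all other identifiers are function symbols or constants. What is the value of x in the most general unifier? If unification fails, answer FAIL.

Decompose h/3: s(tree(g(x),b)) =?= s(tree(x2,b)),  h(h(y,3,p),p,y) =?= h(y2,tree(y,b),c),  x =?= s(y2).
Decompose s/1: tree(g(x),b) =?= tree(x2,b).
Decompose tree/2: g(x) =?= x2,  b =?= b.
Bind x2 := g(x); no other remaining equation mentions x2.
Delete trivial equation b =?= b.
Decompose h/3: h(y,3,p) =?= y2,  p =?= tree(y,b),  y =?= c.
Bind y2 := h(y,3,p); substituting into the one remaining equation that mentions y2 gives: x =?= s(h(y,3,p)).
Bind p := tree(y,b); substituting into the one remaining equation that mentions p gives: x =?= s(h(y,3,tree(y,b))). Substituting into the earlier binding gives y2 := h(y,3,tree(y,b)).
Bind y := c; substituting into the remaining equation gives: x =?= s(h(c,3,tree(c,b))). Substituting into the earlier bindings gives y2 := h(c,3,tree(c,b)), p := tree(c,b).
Bind x := s(h(c,3,tree(c,b))). Substituting into the earlier binding gives x2 := g(s(h(c,3,tree(c,b)))).
MGU = { x2 := g(s(h(c,3,tree(c,b)))), y2 := h(c,3,tree(c,b)), p := tree(c,b), y := c, x := s(h(c,3,tree(c,b))) }, so x := s(h(c,3,tree(c,b))).

s(h(c,3,tree(c,b)))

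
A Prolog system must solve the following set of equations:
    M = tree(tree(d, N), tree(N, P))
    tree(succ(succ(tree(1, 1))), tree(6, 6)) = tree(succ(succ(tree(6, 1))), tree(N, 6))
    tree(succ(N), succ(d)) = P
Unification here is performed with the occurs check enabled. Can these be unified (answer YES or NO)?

Bind M := tree(tree(d, N), tree(N, P)); no other remaining equation mentions M.
Decompose tree/2: succ(succ(tree(1, 1))) = succ(succ(tree(6, 1))),  tree(6, 6) = tree(N, 6).
Decompose succ/1: succ(tree(1, 1)) = succ(tree(6, 1)).
Decompose succ/1: tree(1, 1) = tree(6, 1).
Decompose tree/2: 1 = 6,  1 = 1.
Clash: constants 1 and 6 differ; no unifier exists.

NO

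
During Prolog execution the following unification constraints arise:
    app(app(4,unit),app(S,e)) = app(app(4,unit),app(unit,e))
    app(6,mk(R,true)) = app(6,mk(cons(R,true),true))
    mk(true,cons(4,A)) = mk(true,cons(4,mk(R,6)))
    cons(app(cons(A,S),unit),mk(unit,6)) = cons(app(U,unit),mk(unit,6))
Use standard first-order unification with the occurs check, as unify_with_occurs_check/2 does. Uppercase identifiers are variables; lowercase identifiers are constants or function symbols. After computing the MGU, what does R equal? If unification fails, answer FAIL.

FAIL

Decompose app/2: app(4,unit) = app(4,unit),  app(S,e) = app(unit,e).
Delete trivial equation app(4,unit) = app(4,unit).
Decompose app/2: S = unit,  e = e.
Bind S := unit; substituting into the one remaining equation that mentions S gives: cons(app(cons(A,unit),unit),mk(unit,6)) = cons(app(U,unit),mk(unit,6)).
Delete trivial equation e = e.
Decompose app/2: 6 = 6,  mk(R,true) = mk(cons(R,true),true).
Delete trivial equation 6 = 6.
Decompose mk/2: R = cons(R,true),  true = true.
Occurs check fails: R occurs in cons(R,true); the equation R = cons(R,true) has no finite solution.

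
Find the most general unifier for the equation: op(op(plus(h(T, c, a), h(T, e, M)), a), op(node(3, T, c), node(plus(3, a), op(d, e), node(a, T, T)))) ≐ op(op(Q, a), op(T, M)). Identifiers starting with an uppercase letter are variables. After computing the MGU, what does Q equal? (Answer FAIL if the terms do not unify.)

FAIL

Decompose op/2: op(plus(h(T, c, a), h(T, e, M)), a) ≐ op(Q, a),  op(node(3, T, c), node(plus(3, a), op(d, e), node(a, T, T))) ≐ op(T, M).
Decompose op/2: plus(h(T, c, a), h(T, e, M)) ≐ Q,  a ≐ a.
Bind Q := plus(h(T, c, a), h(T, e, M)); no other remaining equation mentions Q.
Delete trivial equation a ≐ a.
Decompose op/2: node(3, T, c) ≐ T,  node(plus(3, a), op(d, e), node(a, T, T)) ≐ M.
Occurs check fails: T occurs in node(3, T, c); the equation T ≐ node(3, T, c) has no finite solution.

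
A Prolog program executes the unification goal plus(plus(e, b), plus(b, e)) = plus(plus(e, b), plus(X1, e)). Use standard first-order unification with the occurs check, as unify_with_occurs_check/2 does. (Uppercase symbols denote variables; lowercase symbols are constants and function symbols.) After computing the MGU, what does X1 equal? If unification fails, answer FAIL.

Decompose plus/2: plus(e, b) = plus(e, b),  plus(b, e) = plus(X1, e).
Delete trivial equation plus(e, b) = plus(e, b).
Decompose plus/2: b = X1,  e = e.
Bind X1 := b; no other remaining equation mentions X1.
Delete trivial equation e = e.
MGU = { X1 = b }, so X1 = b.

b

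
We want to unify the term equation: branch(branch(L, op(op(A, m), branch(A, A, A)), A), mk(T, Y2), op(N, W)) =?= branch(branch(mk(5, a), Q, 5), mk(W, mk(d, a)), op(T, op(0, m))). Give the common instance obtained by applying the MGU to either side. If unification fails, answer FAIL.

Decompose branch/3: branch(L, op(op(A, m), branch(A, A, A)), A) =?= branch(mk(5, a), Q, 5),  mk(T, Y2) =?= mk(W, mk(d, a)),  op(N, W) =?= op(T, op(0, m)).
Decompose branch/3: L =?= mk(5, a),  op(op(A, m), branch(A, A, A)) =?= Q,  A =?= 5.
Bind L := mk(5, a); no other remaining equation mentions L.
Bind Q := op(op(A, m), branch(A, A, A)); no other remaining equation mentions Q.
Bind A := 5; no other remaining equation mentions A. Substituting into the earlier binding gives Q := op(op(5, m), branch(5, 5, 5)).
Decompose mk/2: T =?= W,  Y2 =?= mk(d, a).
Bind T := W; substituting into the one remaining equation that mentions T gives: op(N, W) =?= op(W, op(0, m)).
Bind Y2 := mk(d, a); no other remaining equation mentions Y2.
Decompose op/2: N =?= W,  W =?= op(0, m).
Bind N := W; no other remaining equation mentions N.
Bind W := op(0, m). Substituting into the earlier bindings gives T := op(0, m), N := op(0, m).
Applying the MGU to either side gives branch(branch(mk(5, a), op(op(5, m), branch(5, 5, 5)), 5), mk(op(0, m), mk(d, a)), op(op(0, m), op(0, m))).

branch(branch(mk(5, a), op(op(5, m), branch(5, 5, 5)), 5), mk(op(0, m), mk(d, a)), op(op(0, m), op(0, m)))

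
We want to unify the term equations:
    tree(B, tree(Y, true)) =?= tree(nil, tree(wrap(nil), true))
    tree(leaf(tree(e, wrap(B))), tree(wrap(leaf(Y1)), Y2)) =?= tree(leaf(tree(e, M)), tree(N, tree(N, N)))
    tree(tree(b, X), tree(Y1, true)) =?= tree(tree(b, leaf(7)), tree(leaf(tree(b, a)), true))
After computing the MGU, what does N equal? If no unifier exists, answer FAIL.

Decompose tree/2: B =?= nil,  tree(Y, true) =?= tree(wrap(nil), true).
Bind B := nil; substituting into the one remaining equation that mentions B gives: tree(leaf(tree(e, wrap(nil))), tree(wrap(leaf(Y1)), Y2)) =?= tree(leaf(tree(e, M)), tree(N, tree(N, N))).
Decompose tree/2: Y =?= wrap(nil),  true =?= true.
Bind Y := wrap(nil); no other remaining equation mentions Y.
Delete trivial equation true =?= true.
Decompose tree/2: leaf(tree(e, wrap(nil))) =?= leaf(tree(e, M)),  tree(wrap(leaf(Y1)), Y2) =?= tree(N, tree(N, N)).
Decompose leaf/1: tree(e, wrap(nil)) =?= tree(e, M).
Decompose tree/2: e =?= e,  wrap(nil) =?= M.
Delete trivial equation e =?= e.
Bind M := wrap(nil); no other remaining equation mentions M.
Decompose tree/2: wrap(leaf(Y1)) =?= N,  Y2 =?= tree(N, N).
Bind N := wrap(leaf(Y1)); substituting into the one remaining equation that mentions N gives: Y2 =?= tree(wrap(leaf(Y1)), wrap(leaf(Y1))).
Bind Y2 := tree(wrap(leaf(Y1)), wrap(leaf(Y1))); no other remaining equation mentions Y2.
Decompose tree/2: tree(b, X) =?= tree(b, leaf(7)),  tree(Y1, true) =?= tree(leaf(tree(b, a)), true).
Decompose tree/2: b =?= b,  X =?= leaf(7).
Delete trivial equation b =?= b.
Bind X := leaf(7); no other remaining equation mentions X.
Decompose tree/2: Y1 =?= leaf(tree(b, a)),  true =?= true.
Bind Y1 := leaf(tree(b, a)); no other remaining equation mentions Y1. Substituting into the earlier bindings gives N := wrap(leaf(leaf(tree(b, a)))), Y2 := tree(wrap(leaf(leaf(tree(b, a)))), wrap(leaf(leaf(tree(b, a))))).
Delete trivial equation true =?= true.
MGU = { B ↦ nil, Y ↦ wrap(nil), M ↦ wrap(nil), N ↦ wrap(leaf(leaf(tree(b, a)))), Y2 ↦ tree(wrap(leaf(leaf(tree(b, a)))), wrap(leaf(leaf(tree(b, a))))), X ↦ leaf(7), Y1 ↦ leaf(tree(b, a)) }, so N ↦ wrap(leaf(leaf(tree(b, a)))).

wrap(leaf(leaf(tree(b, a))))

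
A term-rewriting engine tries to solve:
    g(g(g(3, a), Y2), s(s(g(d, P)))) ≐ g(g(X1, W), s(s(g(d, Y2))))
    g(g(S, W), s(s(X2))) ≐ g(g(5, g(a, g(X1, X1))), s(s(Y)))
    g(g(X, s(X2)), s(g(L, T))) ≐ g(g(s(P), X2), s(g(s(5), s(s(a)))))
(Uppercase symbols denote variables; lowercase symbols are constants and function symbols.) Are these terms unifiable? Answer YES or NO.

NO

Decompose g/2: g(g(3, a), Y2) ≐ g(X1, W),  s(s(g(d, P))) ≐ s(s(g(d, Y2))).
Decompose g/2: g(3, a) ≐ X1,  Y2 ≐ W.
Bind X1 := g(3, a); substituting into the one remaining equation that mentions X1 gives: g(g(S, W), s(s(X2))) ≐ g(g(5, g(a, g(g(3, a), g(3, a)))), s(s(Y))).
Bind Y2 := W; substituting into the one remaining equation that mentions Y2 gives: s(s(g(d, P))) ≐ s(s(g(d, W))).
Decompose s/1: s(g(d, P)) ≐ s(g(d, W)).
Decompose s/1: g(d, P) ≐ g(d, W).
Decompose g/2: d ≐ d,  P ≐ W.
Delete trivial equation d ≐ d.
Bind P := W; substituting into the one remaining equation that mentions P gives: g(g(X, s(X2)), s(g(L, T))) ≐ g(g(s(W), X2), s(g(s(5), s(s(a))))).
Decompose g/2: g(S, W) ≐ g(5, g(a, g(g(3, a), g(3, a)))),  s(s(X2)) ≐ s(s(Y)).
Decompose g/2: S ≐ 5,  W ≐ g(a, g(g(3, a), g(3, a))).
Bind S := 5; no other remaining equation mentions S.
Bind W := g(a, g(g(3, a), g(3, a))); substituting into the one remaining equation that mentions W gives: g(g(X, s(X2)), s(g(L, T))) ≐ g(g(s(g(a, g(g(3, a), g(3, a)))), X2), s(g(s(5), s(s(a))))). Substituting into the earlier bindings gives Y2 := g(a, g(g(3, a), g(3, a))), P := g(a, g(g(3, a), g(3, a))).
Decompose s/1: s(X2) ≐ s(Y).
Decompose s/1: X2 ≐ Y.
Bind X2 := Y; substituting into the remaining equation gives: g(g(X, s(Y)), s(g(L, T))) ≐ g(g(s(g(a, g(g(3, a), g(3, a)))), Y), s(g(s(5), s(s(a))))).
Decompose g/2: g(X, s(Y)) ≐ g(s(g(a, g(g(3, a), g(3, a)))), Y),  s(g(L, T)) ≐ s(g(s(5), s(s(a)))).
Decompose g/2: X ≐ s(g(a, g(g(3, a), g(3, a)))),  s(Y) ≐ Y.
Bind X := s(g(a, g(g(3, a), g(3, a)))); no other remaining equation mentions X.
Occurs check fails: Y occurs in s(Y); the equation Y ≐ s(Y) has no finite solution.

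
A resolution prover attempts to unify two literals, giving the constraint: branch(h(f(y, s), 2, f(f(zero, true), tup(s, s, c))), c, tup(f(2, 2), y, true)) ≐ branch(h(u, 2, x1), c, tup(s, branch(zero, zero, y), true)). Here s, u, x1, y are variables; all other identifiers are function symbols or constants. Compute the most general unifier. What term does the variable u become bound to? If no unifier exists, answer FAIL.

Decompose branch/3: h(f(y, s), 2, f(f(zero, true), tup(s, s, c))) ≐ h(u, 2, x1),  c ≐ c,  tup(f(2, 2), y, true) ≐ tup(s, branch(zero, zero, y), true).
Decompose h/3: f(y, s) ≐ u,  2 ≐ 2,  f(f(zero, true), tup(s, s, c)) ≐ x1.
Bind u := f(y, s); no other remaining equation mentions u.
Delete trivial equation 2 ≐ 2.
Bind x1 := f(f(zero, true), tup(s, s, c)); no other remaining equation mentions x1.
Delete trivial equation c ≐ c.
Decompose tup/3: f(2, 2) ≐ s,  y ≐ branch(zero, zero, y),  true ≐ true.
Bind s := f(2, 2); no other remaining equation mentions s. Substituting into the earlier bindings gives u := f(y, f(2, 2)), x1 := f(f(zero, true), tup(f(2, 2), f(2, 2), c)).
Occurs check fails: y occurs in branch(zero, zero, y); the equation y ≐ branch(zero, zero, y) has no finite solution.

FAIL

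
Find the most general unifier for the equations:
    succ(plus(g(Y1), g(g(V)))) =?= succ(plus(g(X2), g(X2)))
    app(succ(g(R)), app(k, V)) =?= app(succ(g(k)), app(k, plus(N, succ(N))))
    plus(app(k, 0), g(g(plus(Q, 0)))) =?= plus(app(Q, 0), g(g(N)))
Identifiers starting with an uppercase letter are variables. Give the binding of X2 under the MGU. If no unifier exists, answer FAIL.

Decompose succ/1: plus(g(Y1), g(g(V))) =?= plus(g(X2), g(X2)).
Decompose plus/2: g(Y1) =?= g(X2),  g(g(V)) =?= g(X2).
Decompose g/1: Y1 =?= X2.
Bind Y1 := X2; no other remaining equation mentions Y1.
Decompose g/1: g(V) =?= X2.
Bind X2 := g(V); no other remaining equation mentions X2. Substituting into the earlier binding gives Y1 := g(V).
Decompose app/2: succ(g(R)) =?= succ(g(k)),  app(k, V) =?= app(k, plus(N, succ(N))).
Decompose succ/1: g(R) =?= g(k).
Decompose g/1: R =?= k.
Bind R := k; no other remaining equation mentions R.
Decompose app/2: k =?= k,  V =?= plus(N, succ(N)).
Delete trivial equation k =?= k.
Bind V := plus(N, succ(N)); no other remaining equation mentions V. Substituting into the earlier bindings gives Y1 := g(plus(N, succ(N))), X2 := g(plus(N, succ(N))).
Decompose plus/2: app(k, 0) =?= app(Q, 0),  g(g(plus(Q, 0))) =?= g(g(N)).
Decompose app/2: k =?= Q,  0 =?= 0.
Bind Q := k; substituting into the one remaining equation that mentions Q gives: g(g(plus(k, 0))) =?= g(g(N)).
Delete trivial equation 0 =?= 0.
Decompose g/1: g(plus(k, 0)) =?= g(N).
Decompose g/1: plus(k, 0) =?= N.
Bind N := plus(k, 0). Substituting into the earlier bindings gives Y1 := g(plus(plus(k, 0), succ(plus(k, 0)))), X2 := g(plus(plus(k, 0), succ(plus(k, 0)))), V := plus(plus(k, 0), succ(plus(k, 0))).
MGU = { Y1 -> g(plus(plus(k, 0), succ(plus(k, 0)))), X2 -> g(plus(plus(k, 0), succ(plus(k, 0)))), R -> k, V -> plus(plus(k, 0), succ(plus(k, 0))), Q -> k, N -> plus(k, 0) }, so X2 -> g(plus(plus(k, 0), succ(plus(k, 0)))).

g(plus(plus(k, 0), succ(plus(k, 0))))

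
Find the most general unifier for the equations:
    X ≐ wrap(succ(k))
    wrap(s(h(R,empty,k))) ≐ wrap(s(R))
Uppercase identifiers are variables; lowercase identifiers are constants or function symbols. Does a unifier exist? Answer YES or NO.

NO

Bind X := wrap(succ(k)); no other remaining equation mentions X.
Decompose wrap/1: s(h(R,empty,k)) ≐ s(R).
Decompose s/1: h(R,empty,k) ≐ R.
Occurs check fails: R occurs in h(R,empty,k); the equation R ≐ h(R,empty,k) has no finite solution.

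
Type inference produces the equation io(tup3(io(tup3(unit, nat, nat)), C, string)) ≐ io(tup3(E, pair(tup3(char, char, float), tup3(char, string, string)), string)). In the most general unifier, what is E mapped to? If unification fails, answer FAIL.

Decompose io/1: tup3(io(tup3(unit, nat, nat)), C, string) ≐ tup3(E, pair(tup3(char, char, float), tup3(char, string, string)), string).
Decompose tup3/3: io(tup3(unit, nat, nat)) ≐ E,  C ≐ pair(tup3(char, char, float), tup3(char, string, string)),  string ≐ string.
Bind E := io(tup3(unit, nat, nat)); no other remaining equation mentions E.
Bind C := pair(tup3(char, char, float), tup3(char, string, string)); no other remaining equation mentions C.
Delete trivial equation string ≐ string.
MGU = { E ↦ io(tup3(unit, nat, nat)), C ↦ pair(tup3(char, char, float), tup3(char, string, string)) }, so E ↦ io(tup3(unit, nat, nat)).

io(tup3(unit, nat, nat))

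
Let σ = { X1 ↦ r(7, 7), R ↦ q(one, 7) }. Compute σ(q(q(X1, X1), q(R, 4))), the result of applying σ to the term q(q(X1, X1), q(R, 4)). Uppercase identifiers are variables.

q(q(r(7, 7), r(7, 7)), q(q(one, 7), 4))

Replace each occurrence of X1 with r(7, 7).
Replace each occurrence of R with q(one, 7).
Result: q(q(r(7, 7), r(7, 7)), q(q(one, 7), 4)).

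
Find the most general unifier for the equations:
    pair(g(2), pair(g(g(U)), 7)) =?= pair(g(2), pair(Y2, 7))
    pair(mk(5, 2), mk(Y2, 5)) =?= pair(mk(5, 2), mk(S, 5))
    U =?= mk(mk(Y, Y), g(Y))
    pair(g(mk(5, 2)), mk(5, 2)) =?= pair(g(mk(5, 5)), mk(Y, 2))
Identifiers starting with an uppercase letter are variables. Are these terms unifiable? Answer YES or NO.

NO

Decompose pair/2: g(2) =?= g(2),  pair(g(g(U)), 7) =?= pair(Y2, 7).
Delete trivial equation g(2) =?= g(2).
Decompose pair/2: g(g(U)) =?= Y2,  7 =?= 7.
Bind Y2 := g(g(U)); substituting into the one remaining equation that mentions Y2 gives: pair(mk(5, 2), mk(g(g(U)), 5)) =?= pair(mk(5, 2), mk(S, 5)).
Delete trivial equation 7 =?= 7.
Decompose pair/2: mk(5, 2) =?= mk(5, 2),  mk(g(g(U)), 5) =?= mk(S, 5).
Delete trivial equation mk(5, 2) =?= mk(5, 2).
Decompose mk/2: g(g(U)) =?= S,  5 =?= 5.
Bind S := g(g(U)); no other remaining equation mentions S.
Delete trivial equation 5 =?= 5.
Bind U := mk(mk(Y, Y), g(Y)); no other remaining equation mentions U. Substituting into the earlier bindings gives Y2 := g(g(mk(mk(Y, Y), g(Y)))), S := g(g(mk(mk(Y, Y), g(Y)))).
Decompose pair/2: g(mk(5, 2)) =?= g(mk(5, 5)),  mk(5, 2) =?= mk(Y, 2).
Decompose g/1: mk(5, 2) =?= mk(5, 5).
Decompose mk/2: 5 =?= 5,  2 =?= 5.
Delete trivial equation 5 =?= 5.
Clash: constants 2 and 5 differ; no unifier exists.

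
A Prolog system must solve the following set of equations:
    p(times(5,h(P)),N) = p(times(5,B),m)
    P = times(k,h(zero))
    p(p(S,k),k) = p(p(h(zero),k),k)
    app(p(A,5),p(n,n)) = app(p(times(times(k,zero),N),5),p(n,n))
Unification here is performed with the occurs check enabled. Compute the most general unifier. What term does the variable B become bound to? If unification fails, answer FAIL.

h(times(k,h(zero)))

Decompose p/2: times(5,h(P)) = times(5,B),  N = m.
Decompose times/2: 5 = 5,  h(P) = B.
Delete trivial equation 5 = 5.
Bind B := h(P); no other remaining equation mentions B.
Bind N := m; substituting into the one remaining equation that mentions N gives: app(p(A,5),p(n,n)) = app(p(times(times(k,zero),m),5),p(n,n)).
Bind P := times(k,h(zero)); no other remaining equation mentions P. Substituting into the earlier binding gives B := h(times(k,h(zero))).
Decompose p/2: p(S,k) = p(h(zero),k),  k = k.
Decompose p/2: S = h(zero),  k = k.
Bind S := h(zero); no other remaining equation mentions S.
Delete trivial equation k = k.
Delete trivial equation k = k.
Decompose app/2: p(A,5) = p(times(times(k,zero),m),5),  p(n,n) = p(n,n).
Decompose p/2: A = times(times(k,zero),m),  5 = 5.
Bind A := times(times(k,zero),m); no other remaining equation mentions A.
Delete trivial equation 5 = 5.
Delete trivial equation p(n,n) = p(n,n).
MGU = { B -> h(times(k,h(zero))), N -> m, P -> times(k,h(zero)), S -> h(zero), A -> times(times(k,zero),m) }, so B -> h(times(k,h(zero))).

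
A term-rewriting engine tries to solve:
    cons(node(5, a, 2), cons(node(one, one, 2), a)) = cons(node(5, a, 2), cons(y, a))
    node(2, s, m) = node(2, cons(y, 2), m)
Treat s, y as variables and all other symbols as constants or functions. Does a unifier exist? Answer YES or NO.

YES

Decompose cons/2: node(5, a, 2) = node(5, a, 2),  cons(node(one, one, 2), a) = cons(y, a).
Delete trivial equation node(5, a, 2) = node(5, a, 2).
Decompose cons/2: node(one, one, 2) = y,  a = a.
Bind y := node(one, one, 2); substituting into the one remaining equation that mentions y gives: node(2, s, m) = node(2, cons(node(one, one, 2), 2), m).
Delete trivial equation a = a.
Decompose node/3: 2 = 2,  s = cons(node(one, one, 2), 2),  m = m.
Delete trivial equation 2 = 2.
Bind s := cons(node(one, one, 2), 2); no other remaining equation mentions s.
Delete trivial equation m = m.
No equations remain and no clash or occurs-check failure arose, so a unifier exists.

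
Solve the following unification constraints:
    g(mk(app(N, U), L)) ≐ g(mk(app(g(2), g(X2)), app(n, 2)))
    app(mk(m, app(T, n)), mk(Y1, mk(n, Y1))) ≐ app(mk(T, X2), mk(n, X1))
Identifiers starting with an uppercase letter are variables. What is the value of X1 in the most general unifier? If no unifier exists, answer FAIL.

Decompose g/1: mk(app(N, U), L) ≐ mk(app(g(2), g(X2)), app(n, 2)).
Decompose mk/2: app(N, U) ≐ app(g(2), g(X2)),  L ≐ app(n, 2).
Decompose app/2: N ≐ g(2),  U ≐ g(X2).
Bind N := g(2); no other remaining equation mentions N.
Bind U := g(X2); no other remaining equation mentions U.
Bind L := app(n, 2); no other remaining equation mentions L.
Decompose app/2: mk(m, app(T, n)) ≐ mk(T, X2),  mk(Y1, mk(n, Y1)) ≐ mk(n, X1).
Decompose mk/2: m ≐ T,  app(T, n) ≐ X2.
Bind T := m; substituting into the one remaining equation that mentions T gives: app(m, n) ≐ X2.
Bind X2 := app(m, n); no other remaining equation mentions X2. Substituting into the earlier binding gives U := g(app(m, n)).
Decompose mk/2: Y1 ≐ n,  mk(n, Y1) ≐ X1.
Bind Y1 := n; substituting into the remaining equation gives: mk(n, n) ≐ X1.
Bind X1 := mk(n, n).
MGU = { N -> g(2), U -> g(app(m, n)), L -> app(n, 2), T -> m, X2 -> app(m, n), Y1 -> n, X1 -> mk(n, n) }, so X1 -> mk(n, n).

mk(n, n)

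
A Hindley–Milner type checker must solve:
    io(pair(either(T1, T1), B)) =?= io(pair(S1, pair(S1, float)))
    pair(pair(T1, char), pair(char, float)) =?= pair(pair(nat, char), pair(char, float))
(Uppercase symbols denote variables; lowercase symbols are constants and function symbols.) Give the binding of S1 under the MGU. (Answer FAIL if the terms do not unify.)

Decompose io/1: pair(either(T1, T1), B) =?= pair(S1, pair(S1, float)).
Decompose pair/2: either(T1, T1) =?= S1,  B =?= pair(S1, float).
Bind S1 := either(T1, T1); substituting into the one remaining equation that mentions S1 gives: B =?= pair(either(T1, T1), float).
Bind B := pair(either(T1, T1), float); no other remaining equation mentions B.
Decompose pair/2: pair(T1, char) =?= pair(nat, char),  pair(char, float) =?= pair(char, float).
Decompose pair/2: T1 =?= nat,  char =?= char.
Bind T1 := nat; no other remaining equation mentions T1. Substituting into the earlier bindings gives S1 := either(nat, nat), B := pair(either(nat, nat), float).
Delete trivial equation char =?= char.
Delete trivial equation pair(char, float) =?= pair(char, float).
MGU = { S1 -> either(nat, nat), B -> pair(either(nat, nat), float), T1 -> nat }, so S1 -> either(nat, nat).

either(nat, nat)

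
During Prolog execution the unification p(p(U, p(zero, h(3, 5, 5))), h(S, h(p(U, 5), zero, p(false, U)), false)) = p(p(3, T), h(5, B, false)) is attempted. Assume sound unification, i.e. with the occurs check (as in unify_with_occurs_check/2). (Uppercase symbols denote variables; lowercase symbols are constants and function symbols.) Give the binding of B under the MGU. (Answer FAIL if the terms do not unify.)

Decompose p/2: p(U, p(zero, h(3, 5, 5))) = p(3, T),  h(S, h(p(U, 5), zero, p(false, U)), false) = h(5, B, false).
Decompose p/2: U = 3,  p(zero, h(3, 5, 5)) = T.
Bind U := 3; substituting into the one remaining equation that mentions U gives: h(S, h(p(3, 5), zero, p(false, 3)), false) = h(5, B, false).
Bind T := p(zero, h(3, 5, 5)); no other remaining equation mentions T.
Decompose h/3: S = 5,  h(p(3, 5), zero, p(false, 3)) = B,  false = false.
Bind S := 5; no other remaining equation mentions S.
Bind B := h(p(3, 5), zero, p(false, 3)); no other remaining equation mentions B.
Delete trivial equation false = false.
MGU = { U = 3, T = p(zero, h(3, 5, 5)), S = 5, B = h(p(3, 5), zero, p(false, 3)) }, so B = h(p(3, 5), zero, p(false, 3)).

h(p(3, 5), zero, p(false, 3))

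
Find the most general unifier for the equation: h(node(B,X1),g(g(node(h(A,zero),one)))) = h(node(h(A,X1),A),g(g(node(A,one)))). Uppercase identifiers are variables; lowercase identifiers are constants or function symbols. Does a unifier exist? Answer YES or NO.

NO

Decompose h/2: node(B,X1) = node(h(A,X1),A),  g(g(node(h(A,zero),one))) = g(g(node(A,one))).
Decompose node/2: B = h(A,X1),  X1 = A.
Bind B := h(A,X1); no other remaining equation mentions B.
Bind X1 := A; no other remaining equation mentions X1. Substituting into the earlier binding gives B := h(A,A).
Decompose g/1: g(node(h(A,zero),one)) = g(node(A,one)).
Decompose g/1: node(h(A,zero),one) = node(A,one).
Decompose node/2: h(A,zero) = A,  one = one.
Occurs check fails: A occurs in h(A,zero); the equation A = h(A,zero) has no finite solution.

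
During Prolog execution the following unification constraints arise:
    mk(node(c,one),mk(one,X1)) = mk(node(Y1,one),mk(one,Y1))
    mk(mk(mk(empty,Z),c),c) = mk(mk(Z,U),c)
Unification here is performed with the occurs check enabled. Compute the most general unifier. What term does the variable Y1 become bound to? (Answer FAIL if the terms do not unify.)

Decompose mk/2: node(c,one) = node(Y1,one),  mk(one,X1) = mk(one,Y1).
Decompose node/2: c = Y1,  one = one.
Bind Y1 := c; substituting into the one remaining equation that mentions Y1 gives: mk(one,X1) = mk(one,c).
Delete trivial equation one = one.
Decompose mk/2: one = one,  X1 = c.
Delete trivial equation one = one.
Bind X1 := c; no other remaining equation mentions X1.
Decompose mk/2: mk(mk(empty,Z),c) = mk(Z,U),  c = c.
Decompose mk/2: mk(empty,Z) = Z,  c = U.
Occurs check fails: Z occurs in mk(empty,Z); the equation Z = mk(empty,Z) has no finite solution.

FAIL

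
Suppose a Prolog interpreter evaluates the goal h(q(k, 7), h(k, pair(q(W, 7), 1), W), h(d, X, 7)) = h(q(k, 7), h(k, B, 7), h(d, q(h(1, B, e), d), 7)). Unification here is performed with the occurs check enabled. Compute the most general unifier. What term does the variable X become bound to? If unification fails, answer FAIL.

q(h(1, pair(q(7, 7), 1), e), d)

Decompose h/3: q(k, 7) = q(k, 7),  h(k, pair(q(W, 7), 1), W) = h(k, B, 7),  h(d, X, 7) = h(d, q(h(1, B, e), d), 7).
Delete trivial equation q(k, 7) = q(k, 7).
Decompose h/3: k = k,  pair(q(W, 7), 1) = B,  W = 7.
Delete trivial equation k = k.
Bind B := pair(q(W, 7), 1); substituting into the one remaining equation that mentions B gives: h(d, X, 7) = h(d, q(h(1, pair(q(W, 7), 1), e), d), 7).
Bind W := 7; substituting into the remaining equation gives: h(d, X, 7) = h(d, q(h(1, pair(q(7, 7), 1), e), d), 7). Substituting into the earlier binding gives B := pair(q(7, 7), 1).
Decompose h/3: d = d,  X = q(h(1, pair(q(7, 7), 1), e), d),  7 = 7.
Delete trivial equation d = d.
Bind X := q(h(1, pair(q(7, 7), 1), e), d); no other remaining equation mentions X.
Delete trivial equation 7 = 7.
MGU = { B ↦ pair(q(7, 7), 1), W ↦ 7, X ↦ q(h(1, pair(q(7, 7), 1), e), d) }, so X ↦ q(h(1, pair(q(7, 7), 1), e), d).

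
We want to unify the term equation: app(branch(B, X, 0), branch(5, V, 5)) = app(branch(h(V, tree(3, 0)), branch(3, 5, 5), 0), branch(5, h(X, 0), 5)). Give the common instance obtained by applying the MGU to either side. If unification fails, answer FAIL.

app(branch(h(h(branch(3, 5, 5), 0), tree(3, 0)), branch(3, 5, 5), 0), branch(5, h(branch(3, 5, 5), 0), 5))

Decompose app/2: branch(B, X, 0) = branch(h(V, tree(3, 0)), branch(3, 5, 5), 0),  branch(5, V, 5) = branch(5, h(X, 0), 5).
Decompose branch/3: B = h(V, tree(3, 0)),  X = branch(3, 5, 5),  0 = 0.
Bind B := h(V, tree(3, 0)); no other remaining equation mentions B.
Bind X := branch(3, 5, 5); substituting into the one remaining equation that mentions X gives: branch(5, V, 5) = branch(5, h(branch(3, 5, 5), 0), 5).
Delete trivial equation 0 = 0.
Decompose branch/3: 5 = 5,  V = h(branch(3, 5, 5), 0),  5 = 5.
Delete trivial equation 5 = 5.
Bind V := h(branch(3, 5, 5), 0); no other remaining equation mentions V. Substituting into the earlier binding gives B := h(h(branch(3, 5, 5), 0), tree(3, 0)).
Delete trivial equation 5 = 5.
Applying the MGU to either side gives app(branch(h(h(branch(3, 5, 5), 0), tree(3, 0)), branch(3, 5, 5), 0), branch(5, h(branch(3, 5, 5), 0), 5)).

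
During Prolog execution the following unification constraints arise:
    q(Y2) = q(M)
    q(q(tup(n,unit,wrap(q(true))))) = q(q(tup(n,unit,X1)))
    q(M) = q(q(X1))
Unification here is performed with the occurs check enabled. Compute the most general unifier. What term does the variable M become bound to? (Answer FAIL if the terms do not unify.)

Decompose q/1: Y2 = M.
Bind Y2 := M; no other remaining equation mentions Y2.
Decompose q/1: q(tup(n,unit,wrap(q(true)))) = q(tup(n,unit,X1)).
Decompose q/1: tup(n,unit,wrap(q(true))) = tup(n,unit,X1).
Decompose tup/3: n = n,  unit = unit,  wrap(q(true)) = X1.
Delete trivial equation n = n.
Delete trivial equation unit = unit.
Bind X1 := wrap(q(true)); substituting into the remaining equation gives: q(M) = q(q(wrap(q(true)))).
Decompose q/1: M = q(wrap(q(true))).
Bind M := q(wrap(q(true))). Substituting into the earlier binding gives Y2 := q(wrap(q(true))).
MGU = { Y2 -> q(wrap(q(true))), X1 -> wrap(q(true)), M -> q(wrap(q(true))) }, so M -> q(wrap(q(true))).

q(wrap(q(true)))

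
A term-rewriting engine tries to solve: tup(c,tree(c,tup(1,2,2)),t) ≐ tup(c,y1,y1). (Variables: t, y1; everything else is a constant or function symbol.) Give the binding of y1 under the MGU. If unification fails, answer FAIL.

Decompose tup/3: c ≐ c,  tree(c,tup(1,2,2)) ≐ y1,  t ≐ y1.
Delete trivial equation c ≐ c.
Bind y1 := tree(c,tup(1,2,2)); substituting into the remaining equation gives: t ≐ tree(c,tup(1,2,2)).
Bind t := tree(c,tup(1,2,2)).
MGU = { y1 ↦ tree(c,tup(1,2,2)), t ↦ tree(c,tup(1,2,2)) }, so y1 ↦ tree(c,tup(1,2,2)).

tree(c,tup(1,2,2))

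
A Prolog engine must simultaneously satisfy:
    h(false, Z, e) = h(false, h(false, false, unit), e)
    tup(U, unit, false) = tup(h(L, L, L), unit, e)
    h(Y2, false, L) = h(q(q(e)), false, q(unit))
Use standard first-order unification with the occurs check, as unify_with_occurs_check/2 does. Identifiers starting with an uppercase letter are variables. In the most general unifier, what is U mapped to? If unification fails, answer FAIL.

Decompose h/3: false = false,  Z = h(false, false, unit),  e = e.
Delete trivial equation false = false.
Bind Z := h(false, false, unit); no other remaining equation mentions Z.
Delete trivial equation e = e.
Decompose tup/3: U = h(L, L, L),  unit = unit,  false = e.
Bind U := h(L, L, L); no other remaining equation mentions U.
Delete trivial equation unit = unit.
Clash: constants false and e differ; no unifier exists.

FAIL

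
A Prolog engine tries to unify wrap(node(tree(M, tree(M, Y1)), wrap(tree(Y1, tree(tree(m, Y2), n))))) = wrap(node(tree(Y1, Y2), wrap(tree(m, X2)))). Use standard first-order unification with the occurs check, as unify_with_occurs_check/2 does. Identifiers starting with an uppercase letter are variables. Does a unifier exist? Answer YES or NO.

Decompose wrap/1: node(tree(M, tree(M, Y1)), wrap(tree(Y1, tree(tree(m, Y2), n)))) = node(tree(Y1, Y2), wrap(tree(m, X2))).
Decompose node/2: tree(M, tree(M, Y1)) = tree(Y1, Y2),  wrap(tree(Y1, tree(tree(m, Y2), n))) = wrap(tree(m, X2)).
Decompose tree/2: M = Y1,  tree(M, Y1) = Y2.
Bind M := Y1; substituting into the one remaining equation that mentions M gives: tree(Y1, Y1) = Y2.
Bind Y2 := tree(Y1, Y1); substituting into the remaining equation gives: wrap(tree(Y1, tree(tree(m, tree(Y1, Y1)), n))) = wrap(tree(m, X2)).
Decompose wrap/1: tree(Y1, tree(tree(m, tree(Y1, Y1)), n)) = tree(m, X2).
Decompose tree/2: Y1 = m,  tree(tree(m, tree(Y1, Y1)), n) = X2.
Bind Y1 := m; substituting into the remaining equation gives: tree(tree(m, tree(m, m)), n) = X2. Substituting into the earlier bindings gives M := m, Y2 := tree(m, m).
Bind X2 := tree(tree(m, tree(m, m)), n).
No equations remain and no clash or occurs-check failure arose, so a unifier exists.

YES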